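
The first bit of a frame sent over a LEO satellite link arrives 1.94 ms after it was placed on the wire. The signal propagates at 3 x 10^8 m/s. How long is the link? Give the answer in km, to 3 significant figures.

582 km

d = s × t_prop = 300000000 × 0.00194 = 582 km.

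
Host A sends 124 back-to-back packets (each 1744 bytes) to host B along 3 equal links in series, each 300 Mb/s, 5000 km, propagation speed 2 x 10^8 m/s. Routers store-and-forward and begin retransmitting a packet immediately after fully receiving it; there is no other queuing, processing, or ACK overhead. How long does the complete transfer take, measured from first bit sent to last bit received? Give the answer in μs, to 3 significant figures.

80900 μs

Per-hop transmission t_tx = L/R = 13952/300000000 = 46.5067 μs.
Per-hop propagation t_prop = 5000000/200000000 = 25000 μs.
Pipeline fill: first packet needs 3·t_tx to clear all hops; remaining 123 packets each add one t_tx.
Total = (3+124-1)·t_tx + 3·t_prop = 126·46.5067 + 3·25000 = 80900 μs.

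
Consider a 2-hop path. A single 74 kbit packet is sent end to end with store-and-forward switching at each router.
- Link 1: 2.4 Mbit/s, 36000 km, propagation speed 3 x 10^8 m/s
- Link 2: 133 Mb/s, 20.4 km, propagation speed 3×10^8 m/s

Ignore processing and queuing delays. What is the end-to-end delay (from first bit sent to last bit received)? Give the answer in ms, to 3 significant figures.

151 ms

L = 74000 bits.
Transmission delays (L/R per hop): 30.8333, 0.556391 ms; sum = 31.3897 ms.
Propagation delays (d/s per hop): 120, 0.068 ms; sum = 120.068 ms.
End-to-end = 151 ms.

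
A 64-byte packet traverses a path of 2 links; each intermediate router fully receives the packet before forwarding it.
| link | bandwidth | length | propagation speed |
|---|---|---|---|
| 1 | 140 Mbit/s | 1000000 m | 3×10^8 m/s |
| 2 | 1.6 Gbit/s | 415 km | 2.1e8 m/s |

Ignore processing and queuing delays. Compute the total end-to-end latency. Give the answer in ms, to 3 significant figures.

L = 64 × 8 = 512 bits.
Transmission delays (L/R per hop): 0.00365714, 0.00032 ms; sum = 0.00397714 ms.
Propagation delays (d/s per hop): 3.33333, 1.97619 ms; sum = 5.30952 ms.
End-to-end = 5.31 ms.

5.31 ms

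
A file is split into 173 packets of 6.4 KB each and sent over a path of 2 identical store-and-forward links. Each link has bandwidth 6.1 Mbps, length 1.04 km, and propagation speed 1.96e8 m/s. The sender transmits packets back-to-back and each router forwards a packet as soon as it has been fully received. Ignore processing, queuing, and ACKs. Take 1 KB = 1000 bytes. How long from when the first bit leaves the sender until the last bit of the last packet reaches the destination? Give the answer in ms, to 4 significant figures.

Per-hop transmission t_tx = L/R = 51200/6100000 = 8.39344 ms.
Per-hop propagation t_prop = 1040/196000000 = 0.00530612 ms.
Pipeline fill: first packet needs 2·t_tx to clear all hops; remaining 172 packets each add one t_tx.
Total = (2+173-1)·t_tx + 2·t_prop = 174·8.39344 + 2·0.00530612 = 1460 ms.

1460 ms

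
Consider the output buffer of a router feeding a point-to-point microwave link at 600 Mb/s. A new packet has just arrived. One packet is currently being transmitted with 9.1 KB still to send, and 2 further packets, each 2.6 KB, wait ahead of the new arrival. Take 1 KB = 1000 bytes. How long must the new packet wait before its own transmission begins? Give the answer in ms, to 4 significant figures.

Each queued packet: L/R = 20800/600000000 = 0.0346667 ms.
2 queued → 0.0693333 ms.
Plus remaining 72800 bits of current packet: 0.121333 ms.
Queuing delay = 0.1907 ms.

0.1907 ms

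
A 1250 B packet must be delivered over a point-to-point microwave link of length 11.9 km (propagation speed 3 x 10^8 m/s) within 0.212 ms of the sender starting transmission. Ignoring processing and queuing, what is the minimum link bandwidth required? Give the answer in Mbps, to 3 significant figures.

58.0 Mbps

L = 10000 bits.
Propagation delay = 11900 / 300000000 = 0.0396667 ms.
Transmission budget = 0.212 − 0.0396667 = 0.172333 ms.
R ≥ L / t_tx = 10000 bits / 0.000172333 s = 58.0 Mbps.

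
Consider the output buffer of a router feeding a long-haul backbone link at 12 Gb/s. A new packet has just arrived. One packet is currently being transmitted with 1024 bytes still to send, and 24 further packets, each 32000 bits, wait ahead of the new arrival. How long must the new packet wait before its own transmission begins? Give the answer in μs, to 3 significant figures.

64.7 μs

Each queued packet: L/R = 32000/12000000000 = 2.66667 μs.
24 queued → 64 μs.
Plus remaining 8192 bits of current packet: 0.682667 μs.
Queuing delay = 64.7 μs.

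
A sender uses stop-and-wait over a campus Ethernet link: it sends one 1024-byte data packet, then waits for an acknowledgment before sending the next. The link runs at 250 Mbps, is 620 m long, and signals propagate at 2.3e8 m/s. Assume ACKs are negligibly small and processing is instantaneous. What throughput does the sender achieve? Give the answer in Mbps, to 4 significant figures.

t_tx = L/R = 8192/250000000 = 3.2768e-05 s.
t_prop = 620/2.3e+08 = 2.69565e-06 s; RTT = 5.3913e-06 s.
Cycle = t_tx + RTT = 3.81593e-05 s.
Throughput = L / cycle = 8192 / 3.81593e-05 = 214.7 Mbps.

214.7 Mbps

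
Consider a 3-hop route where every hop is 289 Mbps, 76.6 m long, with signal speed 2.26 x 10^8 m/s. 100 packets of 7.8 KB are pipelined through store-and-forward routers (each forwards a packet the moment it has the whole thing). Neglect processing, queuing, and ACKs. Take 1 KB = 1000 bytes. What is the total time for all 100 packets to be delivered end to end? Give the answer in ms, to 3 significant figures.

22.0 ms

Per-hop transmission t_tx = L/R = 62400/289000000 = 0.215917 ms.
Per-hop propagation t_prop = 76.6/2.26e+08 = 0.000338938 ms.
Pipeline fill: first packet needs 3·t_tx to clear all hops; remaining 99 packets each add one t_tx.
Total = (3+100-1)·t_tx + 3·t_prop = 102·0.215917 + 3·0.000338938 = 22.0 ms.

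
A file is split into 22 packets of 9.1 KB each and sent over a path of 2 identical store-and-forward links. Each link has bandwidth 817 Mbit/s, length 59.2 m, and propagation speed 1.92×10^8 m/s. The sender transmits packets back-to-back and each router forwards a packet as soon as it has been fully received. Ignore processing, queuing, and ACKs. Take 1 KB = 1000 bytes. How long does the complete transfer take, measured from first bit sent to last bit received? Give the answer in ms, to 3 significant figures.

Per-hop transmission t_tx = L/R = 72800/817000000 = 0.0891065 ms.
Per-hop propagation t_prop = 59.2/192000000 = 0.000308333 ms.
Pipeline fill: first packet needs 2·t_tx to clear all hops; remaining 21 packets each add one t_tx.
Total = (2+22-1)·t_tx + 2·t_prop = 23·0.0891065 + 2·0.000308333 = 2.05 ms.

2.05 ms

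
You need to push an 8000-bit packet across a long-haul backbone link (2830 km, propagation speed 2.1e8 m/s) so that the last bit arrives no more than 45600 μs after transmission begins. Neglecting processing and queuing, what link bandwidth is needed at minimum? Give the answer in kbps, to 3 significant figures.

249 kbps

Propagation delay = 2830000 / 210000000 = 13476.2 μs.
Transmission budget = 45600 − 13476.2 = 32123.8 μs.
R ≥ L / t_tx = 8000 bits / 0.0321238 s = 249 kbps.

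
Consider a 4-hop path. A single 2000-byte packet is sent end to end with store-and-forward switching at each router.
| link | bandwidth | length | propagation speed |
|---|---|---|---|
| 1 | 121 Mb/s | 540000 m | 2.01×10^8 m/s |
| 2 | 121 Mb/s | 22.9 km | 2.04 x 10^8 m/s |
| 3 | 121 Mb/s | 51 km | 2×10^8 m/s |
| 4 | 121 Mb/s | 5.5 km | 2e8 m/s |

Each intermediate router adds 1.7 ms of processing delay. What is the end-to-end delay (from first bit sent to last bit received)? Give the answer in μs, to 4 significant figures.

L = 2000 × 8 = 16000 bits.
Transmission delay per hop = L/R = 16000/121000000 = 132.231 μs; 4 hops → 528.926 μs.
Propagation delays (d/s per hop): 2686.57, 112.255, 255, 27.5 μs; sum = 3081.32 μs.
Processing at 3 router(s): 3 × 1.7 ms = 5100 μs.
End-to-end = 8710 μs.

8710 μs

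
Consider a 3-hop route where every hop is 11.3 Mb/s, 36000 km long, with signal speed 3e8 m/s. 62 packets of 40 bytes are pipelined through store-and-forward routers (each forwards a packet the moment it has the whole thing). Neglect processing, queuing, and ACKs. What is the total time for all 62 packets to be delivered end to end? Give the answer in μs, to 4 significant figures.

Per-hop transmission t_tx = L/R = 320/11300000 = 28.3186 μs.
Per-hop propagation t_prop = 36000000/300000000 = 120000 μs.
Pipeline fill: first packet needs 3·t_tx to clear all hops; remaining 61 packets each add one t_tx.
Total = (3+62-1)·t_tx + 3·t_prop = 64·28.3186 + 3·120000 = 361800 μs.

361800 μs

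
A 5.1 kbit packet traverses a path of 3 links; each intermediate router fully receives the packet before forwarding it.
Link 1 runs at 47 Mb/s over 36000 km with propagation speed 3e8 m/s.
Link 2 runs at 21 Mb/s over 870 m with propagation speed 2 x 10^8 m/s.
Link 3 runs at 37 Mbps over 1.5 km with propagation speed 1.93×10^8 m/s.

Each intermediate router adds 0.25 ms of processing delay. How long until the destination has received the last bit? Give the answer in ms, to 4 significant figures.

L = 5100 bits.
Transmission delays (L/R per hop): 0.108511, 0.242857, 0.137838 ms; sum = 0.489206 ms.
Propagation delays (d/s per hop): 120, 0.00435, 0.00777202 ms; sum = 120.012 ms.
Processing at 2 router(s): 2 × 0.25 ms = 0.5 ms.
End-to-end = 121.0 ms.

121.0 ms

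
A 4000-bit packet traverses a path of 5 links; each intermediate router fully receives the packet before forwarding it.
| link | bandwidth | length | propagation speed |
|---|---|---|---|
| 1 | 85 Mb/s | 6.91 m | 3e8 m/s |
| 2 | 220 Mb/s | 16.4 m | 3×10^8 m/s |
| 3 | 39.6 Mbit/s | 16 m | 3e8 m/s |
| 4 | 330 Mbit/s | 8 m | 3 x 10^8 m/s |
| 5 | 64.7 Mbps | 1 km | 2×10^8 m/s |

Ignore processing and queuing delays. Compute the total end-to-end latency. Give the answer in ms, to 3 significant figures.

Transmission delays (L/R per hop): 0.0470588, 0.0181818, 0.10101, 0.0121212, 0.0618238 ms; sum = 0.240196 ms.
Propagation delays (d/s per hop): 2.30333e-05, 5.46667e-05, 5.33333e-05, 2.66667e-05, 0.005 ms; sum = 0.0051577 ms.
End-to-end = 0.245 ms.

0.245 ms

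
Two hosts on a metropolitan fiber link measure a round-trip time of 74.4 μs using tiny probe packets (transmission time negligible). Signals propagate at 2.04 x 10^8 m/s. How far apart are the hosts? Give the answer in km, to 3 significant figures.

One-way propagation = RTT/2 = 37.2 μs.
d = s × t = 204000000 × 3.72e-05 = 7.59 km.

7.59 km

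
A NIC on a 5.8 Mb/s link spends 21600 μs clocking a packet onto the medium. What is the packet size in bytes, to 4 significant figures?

L = R × t_tx = 5800000 b/s × 0.0216 s = 125280 bits.
In bytes: 125280 / 8 = 15660 bytes.

15660 bytes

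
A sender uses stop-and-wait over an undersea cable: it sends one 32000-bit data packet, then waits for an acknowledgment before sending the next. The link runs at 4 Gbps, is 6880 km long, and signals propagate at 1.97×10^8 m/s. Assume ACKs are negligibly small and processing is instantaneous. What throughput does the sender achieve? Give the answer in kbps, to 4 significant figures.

t_tx = L/R = 32000/4000000000 = 8e-06 s.
t_prop = 6880000/197000000 = 0.0349239 s; RTT = 0.0698477 s.
Cycle = t_tx + RTT = 0.0698557 s.
Throughput = L / cycle = 32000 / 0.0698557 = 458.1 kbps.

458.1 kbps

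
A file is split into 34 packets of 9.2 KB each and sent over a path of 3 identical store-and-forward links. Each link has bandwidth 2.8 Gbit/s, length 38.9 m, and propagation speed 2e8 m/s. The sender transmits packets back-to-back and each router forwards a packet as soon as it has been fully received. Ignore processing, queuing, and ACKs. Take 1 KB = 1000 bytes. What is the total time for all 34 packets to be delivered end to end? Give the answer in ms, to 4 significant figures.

Per-hop transmission t_tx = L/R = 73600/2800000000 = 0.0262857 ms.
Per-hop propagation t_prop = 38.9/200000000 = 0.0001945 ms.
Pipeline fill: first packet needs 3·t_tx to clear all hops; remaining 33 packets each add one t_tx.
Total = (3+34-1)·t_tx + 3·t_prop = 36·0.0262857 + 3·0.0001945 = 0.9469 ms.

0.9469 ms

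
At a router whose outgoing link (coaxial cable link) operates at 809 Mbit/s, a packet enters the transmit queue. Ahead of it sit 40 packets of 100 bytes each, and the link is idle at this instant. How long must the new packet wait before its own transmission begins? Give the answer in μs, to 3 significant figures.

Each queued packet: L/R = 800/809000000 = 0.988875 μs.
40 queued → 39.555 μs.
Queuing delay = 39.6 μs.

39.6 μs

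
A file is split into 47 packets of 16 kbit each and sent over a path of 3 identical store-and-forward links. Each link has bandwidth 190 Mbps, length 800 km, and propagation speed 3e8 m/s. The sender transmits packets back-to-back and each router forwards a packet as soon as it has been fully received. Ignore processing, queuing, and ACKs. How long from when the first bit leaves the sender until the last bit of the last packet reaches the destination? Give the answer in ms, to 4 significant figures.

Per-hop transmission t_tx = L/R = 16000/190000000 = 0.0842105 ms.
Per-hop propagation t_prop = 800000/300000000 = 2.66667 ms.
Pipeline fill: first packet needs 3·t_tx to clear all hops; remaining 46 packets each add one t_tx.
Total = (3+47-1)·t_tx + 3·t_prop = 49·0.0842105 + 3·2.66667 = 12.13 ms.

12.13 ms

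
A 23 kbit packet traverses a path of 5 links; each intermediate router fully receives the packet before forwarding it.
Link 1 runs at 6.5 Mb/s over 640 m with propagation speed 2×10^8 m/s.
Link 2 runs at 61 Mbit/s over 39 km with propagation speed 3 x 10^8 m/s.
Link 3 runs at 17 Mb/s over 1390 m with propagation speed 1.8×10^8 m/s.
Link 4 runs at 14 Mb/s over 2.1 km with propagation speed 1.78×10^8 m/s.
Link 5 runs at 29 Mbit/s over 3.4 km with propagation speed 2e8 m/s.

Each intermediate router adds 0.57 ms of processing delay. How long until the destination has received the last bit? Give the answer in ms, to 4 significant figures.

L = 23000 bits.
Transmission delays (L/R per hop): 3.53846, 0.377049, 1.35294, 1.64286, 0.793103 ms; sum = 7.70441 ms.
Propagation delays (d/s per hop): 0.0032, 0.13, 0.00772222, 0.0117978, 0.017 ms; sum = 0.16972 ms.
Processing at 4 router(s): 4 × 0.57 ms = 2.28 ms.
End-to-end = 10.15 ms.

10.15 ms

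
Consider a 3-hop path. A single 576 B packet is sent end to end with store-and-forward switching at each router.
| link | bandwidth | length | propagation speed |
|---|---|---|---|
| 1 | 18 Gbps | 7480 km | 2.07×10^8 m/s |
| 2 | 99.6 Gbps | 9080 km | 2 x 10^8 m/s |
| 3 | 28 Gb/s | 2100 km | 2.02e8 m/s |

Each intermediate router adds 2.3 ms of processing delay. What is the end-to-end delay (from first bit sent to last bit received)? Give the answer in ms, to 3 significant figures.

L = 576 × 8 = 4608 bits.
Transmission delays (L/R per hop): 0.000256, 4.62651e-05, 0.000164571 ms; sum = 0.000466836 ms.
Propagation delays (d/s per hop): 36.1353, 45.4, 10.396 ms; sum = 91.9313 ms.
Processing at 2 router(s): 2 × 2.3 ms = 4.6 ms.
End-to-end = 96.5 ms.

96.5 ms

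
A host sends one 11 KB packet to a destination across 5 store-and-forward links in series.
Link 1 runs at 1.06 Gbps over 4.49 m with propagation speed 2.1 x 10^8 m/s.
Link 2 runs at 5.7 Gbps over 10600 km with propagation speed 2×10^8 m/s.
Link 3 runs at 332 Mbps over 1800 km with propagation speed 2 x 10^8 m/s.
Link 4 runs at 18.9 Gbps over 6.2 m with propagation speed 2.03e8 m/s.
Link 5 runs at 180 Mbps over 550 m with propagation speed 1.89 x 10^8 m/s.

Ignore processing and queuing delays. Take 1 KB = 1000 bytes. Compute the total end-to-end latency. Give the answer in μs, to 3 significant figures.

62900 μs

L = 88000 bits.
Transmission delays (L/R per hop): 83.0189, 15.4386, 265.06, 4.65608, 488.889 μs; sum = 857.063 μs.
Propagation delays (d/s per hop): 0.021381, 53000, 9000, 0.0305419, 2.91005 μs; sum = 62003 μs.
End-to-end = 62900 μs.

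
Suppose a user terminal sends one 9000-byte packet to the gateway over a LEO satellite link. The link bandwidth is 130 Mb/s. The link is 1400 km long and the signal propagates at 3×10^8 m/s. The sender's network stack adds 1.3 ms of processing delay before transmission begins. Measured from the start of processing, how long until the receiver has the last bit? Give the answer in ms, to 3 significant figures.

L = 9000 × 8 = 72000 bits.
Transmission delay = L/R = 72000 / 130000000 = 0.553846 ms.
Propagation delay = d/s = 1400000 m / 300000000 m/s = 4.66667 ms.
Plus processing delay 1.3 ms = 1.3 ms.
Total = 6.52 ms.

6.52 ms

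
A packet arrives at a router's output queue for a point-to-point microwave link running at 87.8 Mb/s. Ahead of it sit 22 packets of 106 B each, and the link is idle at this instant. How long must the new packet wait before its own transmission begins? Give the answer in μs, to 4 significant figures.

212.5 μs

Each queued packet: L/R = 848/87800000 = 9.65831 μs.
22 queued → 212.483 μs.
Queuing delay = 212.5 μs.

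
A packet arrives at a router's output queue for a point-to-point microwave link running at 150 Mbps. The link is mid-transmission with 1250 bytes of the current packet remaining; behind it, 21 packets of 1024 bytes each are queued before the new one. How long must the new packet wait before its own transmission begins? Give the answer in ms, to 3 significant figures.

1.21 ms

Each queued packet: L/R = 8192/150000000 = 0.0546133 ms.
21 queued → 1.14688 ms.
Plus remaining 10000 bits of current packet: 0.0666667 ms.
Queuing delay = 1.21 ms.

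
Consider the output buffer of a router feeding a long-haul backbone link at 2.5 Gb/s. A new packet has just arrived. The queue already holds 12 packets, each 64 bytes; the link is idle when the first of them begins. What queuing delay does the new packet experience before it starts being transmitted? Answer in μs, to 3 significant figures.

Each queued packet: L/R = 512/2500000000 = 0.2048 μs.
12 queued → 2.4576 μs.
Queuing delay = 2.46 μs.

2.46 μs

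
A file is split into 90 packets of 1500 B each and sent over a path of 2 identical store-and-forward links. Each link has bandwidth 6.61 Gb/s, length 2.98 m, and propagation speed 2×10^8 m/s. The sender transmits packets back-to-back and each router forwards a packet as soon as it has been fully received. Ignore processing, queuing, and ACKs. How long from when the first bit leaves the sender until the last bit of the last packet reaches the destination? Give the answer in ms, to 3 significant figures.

Per-hop transmission t_tx = L/R = 12000/6610000000 = 0.00181543 ms.
Per-hop propagation t_prop = 2.98/200000000 = 1.49e-05 ms.
Pipeline fill: first packet needs 2·t_tx to clear all hops; remaining 89 packets each add one t_tx.
Total = (2+90-1)·t_tx + 2·t_prop = 91·0.00181543 + 2·1.49e-05 = 0.165 ms.

0.165 ms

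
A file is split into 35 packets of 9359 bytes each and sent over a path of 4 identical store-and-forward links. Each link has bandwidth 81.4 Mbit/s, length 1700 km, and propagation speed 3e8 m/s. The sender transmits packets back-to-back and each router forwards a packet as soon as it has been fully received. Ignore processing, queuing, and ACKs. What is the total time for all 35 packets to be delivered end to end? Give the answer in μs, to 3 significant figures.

Per-hop transmission t_tx = L/R = 74872/81400000 = 919.803 μs.
Per-hop propagation t_prop = 1700000/300000000 = 5666.67 μs.
Pipeline fill: first packet needs 4·t_tx to clear all hops; remaining 34 packets each add one t_tx.
Total = (4+35-1)·t_tx + 4·t_prop = 38·919.803 + 4·5666.67 = 57600 μs.

57600 μs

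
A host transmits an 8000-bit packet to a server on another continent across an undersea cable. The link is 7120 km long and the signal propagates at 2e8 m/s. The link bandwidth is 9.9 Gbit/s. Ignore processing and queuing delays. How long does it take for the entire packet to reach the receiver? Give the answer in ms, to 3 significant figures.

Transmission delay = L/R = 8000 / 9900000000 = 0.000808081 ms.
Propagation delay = d/s = 7120000 m / 200000000 m/s = 35.6 ms.
Total = 35.6 ms.

35.6 ms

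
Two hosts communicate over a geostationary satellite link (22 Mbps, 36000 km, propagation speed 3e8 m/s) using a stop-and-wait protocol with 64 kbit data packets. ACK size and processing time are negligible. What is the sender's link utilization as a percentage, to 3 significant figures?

1.20 %

t_tx = L/R = 64000/22000000 = 0.00290909 s.
t_prop = 36000000/300000000 = 0.12 s; RTT = 0.24 s.
Cycle = t_tx + RTT = 0.242909 s.
Utilization = t_tx / cycle = 0.00290909/0.242909 = 1.20 %.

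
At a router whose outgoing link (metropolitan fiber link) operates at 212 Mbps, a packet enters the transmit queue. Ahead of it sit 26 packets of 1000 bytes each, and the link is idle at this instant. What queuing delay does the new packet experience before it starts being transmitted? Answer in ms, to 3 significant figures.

0.981 ms

Each queued packet: L/R = 8000/212000000 = 0.0377358 ms.
26 queued → 0.981132 ms.
Queuing delay = 0.981 ms.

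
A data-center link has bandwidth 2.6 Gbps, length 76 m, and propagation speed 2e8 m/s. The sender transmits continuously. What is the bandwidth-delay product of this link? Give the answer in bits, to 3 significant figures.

Propagation delay = 76 / 200000000 = 3.8e-07 s.
BDP = R × t_prop = 2600000000 × 3.8e-07 = 988 bits.

988 bits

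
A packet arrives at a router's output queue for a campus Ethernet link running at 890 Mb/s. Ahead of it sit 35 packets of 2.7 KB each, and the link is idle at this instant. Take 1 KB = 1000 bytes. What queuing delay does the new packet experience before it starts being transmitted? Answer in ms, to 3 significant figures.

Each queued packet: L/R = 21600/890000000 = 0.0242697 ms.
35 queued → 0.849438 ms.
Queuing delay = 0.849 ms.

0.849 ms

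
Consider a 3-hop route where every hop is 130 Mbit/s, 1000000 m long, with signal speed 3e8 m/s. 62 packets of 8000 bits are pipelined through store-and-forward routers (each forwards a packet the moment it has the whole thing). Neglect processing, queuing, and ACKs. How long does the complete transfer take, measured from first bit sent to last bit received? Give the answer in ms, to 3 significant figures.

Per-hop transmission t_tx = L/R = 8000/130000000 = 0.0615385 ms.
Per-hop propagation t_prop = 1000000/300000000 = 3.33333 ms.
Pipeline fill: first packet needs 3·t_tx to clear all hops; remaining 61 packets each add one t_tx.
Total = (3+62-1)·t_tx + 3·t_prop = 64·0.0615385 + 3·3.33333 = 13.9 ms.

13.9 ms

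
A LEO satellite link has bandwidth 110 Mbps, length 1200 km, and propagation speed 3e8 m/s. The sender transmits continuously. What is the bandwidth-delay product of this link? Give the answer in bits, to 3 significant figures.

Propagation delay = 1200000 / 300000000 = 0.004 s.
BDP = R × t_prop = 110000000 × 0.004 = 440000 bits.

440000 bits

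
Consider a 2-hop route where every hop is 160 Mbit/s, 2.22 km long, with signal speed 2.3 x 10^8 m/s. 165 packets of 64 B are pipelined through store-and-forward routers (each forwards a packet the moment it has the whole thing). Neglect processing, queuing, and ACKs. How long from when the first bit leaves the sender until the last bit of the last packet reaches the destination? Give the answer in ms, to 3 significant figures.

Per-hop transmission t_tx = L/R = 512/160000000 = 0.0032 ms.
Per-hop propagation t_prop = 2220/2.3e+08 = 0.00965217 ms.
Pipeline fill: first packet needs 2·t_tx to clear all hops; remaining 164 packets each add one t_tx.
Total = (2+165-1)·t_tx + 2·t_prop = 166·0.0032 + 2·0.00965217 = 0.551 ms.

0.551 ms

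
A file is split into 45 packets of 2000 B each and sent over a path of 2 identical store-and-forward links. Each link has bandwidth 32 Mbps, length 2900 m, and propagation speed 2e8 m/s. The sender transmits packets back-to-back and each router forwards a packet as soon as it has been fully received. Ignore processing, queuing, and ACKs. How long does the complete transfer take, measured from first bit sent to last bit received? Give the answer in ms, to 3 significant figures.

23.0 ms

Per-hop transmission t_tx = L/R = 16000/32000000 = 0.5 ms.
Per-hop propagation t_prop = 2900/200000000 = 0.0145 ms.
Pipeline fill: first packet needs 2·t_tx to clear all hops; remaining 44 packets each add one t_tx.
Total = (2+45-1)·t_tx + 2·t_prop = 46·0.5 + 2·0.0145 = 23.0 ms.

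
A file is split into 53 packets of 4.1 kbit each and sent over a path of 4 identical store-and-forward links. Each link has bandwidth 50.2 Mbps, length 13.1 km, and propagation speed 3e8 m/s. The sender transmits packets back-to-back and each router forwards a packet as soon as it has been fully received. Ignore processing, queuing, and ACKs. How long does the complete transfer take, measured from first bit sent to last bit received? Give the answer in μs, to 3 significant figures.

Per-hop transmission t_tx = L/R = 4100/50200000 = 81.6733 μs.
Per-hop propagation t_prop = 13100/300000000 = 43.6667 μs.
Pipeline fill: first packet needs 4·t_tx to clear all hops; remaining 52 packets each add one t_tx.
Total = (4+53-1)·t_tx + 4·t_prop = 56·81.6733 + 4·43.6667 = 4750 μs.

4750 μs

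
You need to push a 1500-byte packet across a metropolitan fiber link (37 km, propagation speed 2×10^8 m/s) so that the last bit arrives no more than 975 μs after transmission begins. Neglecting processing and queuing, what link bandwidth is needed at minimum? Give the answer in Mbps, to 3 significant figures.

L = 12000 bits.
Propagation delay = 37000 / 200000000 = 185 μs.
Transmission budget = 975 − 185 = 790 μs.
R ≥ L / t_tx = 12000 bits / 0.00079 s = 15.2 Mbps.

15.2 Mbps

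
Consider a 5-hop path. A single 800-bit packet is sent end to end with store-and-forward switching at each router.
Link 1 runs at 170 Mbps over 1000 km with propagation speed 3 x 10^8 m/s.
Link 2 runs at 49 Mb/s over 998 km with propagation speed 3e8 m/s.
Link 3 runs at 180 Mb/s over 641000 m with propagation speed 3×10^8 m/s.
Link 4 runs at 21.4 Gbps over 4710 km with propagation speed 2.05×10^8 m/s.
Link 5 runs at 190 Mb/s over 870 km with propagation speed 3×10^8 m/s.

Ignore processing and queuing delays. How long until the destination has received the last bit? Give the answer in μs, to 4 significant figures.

34700 μs

Transmission delays (L/R per hop): 4.70588, 16.3265, 4.44444, 0.0373832, 4.21053 μs; sum = 29.7248 μs.
Propagation delays (d/s per hop): 3333.33, 3326.67, 2136.67, 22975.6, 2900 μs; sum = 34672.3 μs.
End-to-end = 34700 μs.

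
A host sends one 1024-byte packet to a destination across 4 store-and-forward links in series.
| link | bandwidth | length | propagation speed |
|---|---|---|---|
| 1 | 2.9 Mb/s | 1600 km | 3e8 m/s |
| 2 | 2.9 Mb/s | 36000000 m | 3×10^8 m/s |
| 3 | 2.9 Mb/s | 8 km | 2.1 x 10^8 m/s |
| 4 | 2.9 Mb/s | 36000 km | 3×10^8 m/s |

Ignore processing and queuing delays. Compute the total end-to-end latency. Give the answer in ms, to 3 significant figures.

257 ms

L = 1024 × 8 = 8192 bits.
Transmission delay per hop = L/R = 8192/2900000 = 2.82483 ms; 4 hops → 11.2993 ms.
Propagation delays (d/s per hop): 5.33333, 120, 0.0380952, 120 ms; sum = 245.371 ms.
End-to-end = 257 ms.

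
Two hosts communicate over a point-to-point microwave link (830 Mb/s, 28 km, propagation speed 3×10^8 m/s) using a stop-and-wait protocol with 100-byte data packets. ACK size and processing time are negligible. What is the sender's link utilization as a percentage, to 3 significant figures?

0.514 %

t_tx = L/R = 800/830000000 = 9.63855e-07 s.
t_prop = 28000/300000000 = 9.33333e-05 s; RTT = 0.000186667 s.
Cycle = t_tx + RTT = 0.000187631 s.
Utilization = t_tx / cycle = 9.63855e-07/0.000187631 = 0.514 %.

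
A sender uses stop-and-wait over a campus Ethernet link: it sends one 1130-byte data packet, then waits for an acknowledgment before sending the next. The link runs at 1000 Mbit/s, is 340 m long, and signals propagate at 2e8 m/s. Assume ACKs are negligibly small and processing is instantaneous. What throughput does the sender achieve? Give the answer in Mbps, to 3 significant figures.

727 Mbps

t_tx = L/R = 9040/1000000000 = 9.04e-06 s.
t_prop = 340/200000000 = 1.7e-06 s; RTT = 3.4e-06 s.
Cycle = t_tx + RTT = 1.244e-05 s.
Throughput = L / cycle = 9040 / 1.244e-05 = 727 Mbps.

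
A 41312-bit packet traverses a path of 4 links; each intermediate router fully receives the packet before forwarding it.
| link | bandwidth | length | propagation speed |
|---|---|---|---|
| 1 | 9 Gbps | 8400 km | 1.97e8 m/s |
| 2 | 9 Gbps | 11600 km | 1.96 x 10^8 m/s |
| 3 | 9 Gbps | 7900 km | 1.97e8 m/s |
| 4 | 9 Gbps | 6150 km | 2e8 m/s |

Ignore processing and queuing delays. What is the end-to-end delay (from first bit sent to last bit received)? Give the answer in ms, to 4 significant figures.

Transmission delay per hop = L/R = 41312/9000000000 = 0.00459022 ms; 4 hops → 0.0183609 ms.
Propagation delays (d/s per hop): 42.6396, 59.1837, 40.1015, 30.75 ms; sum = 172.675 ms.
End-to-end = 172.7 ms.

172.7 ms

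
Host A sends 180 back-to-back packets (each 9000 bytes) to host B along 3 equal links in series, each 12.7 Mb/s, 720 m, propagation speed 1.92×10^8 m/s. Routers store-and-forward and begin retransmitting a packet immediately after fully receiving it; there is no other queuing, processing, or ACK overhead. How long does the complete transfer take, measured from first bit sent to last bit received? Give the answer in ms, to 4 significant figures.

1032 ms

Per-hop transmission t_tx = L/R = 72000/12700000 = 5.66929 ms.
Per-hop propagation t_prop = 720/192000000 = 0.00375 ms.
Pipeline fill: first packet needs 3·t_tx to clear all hops; remaining 179 packets each add one t_tx.
Total = (3+180-1)·t_tx + 3·t_prop = 182·5.66929 + 3·0.00375 = 1032 ms.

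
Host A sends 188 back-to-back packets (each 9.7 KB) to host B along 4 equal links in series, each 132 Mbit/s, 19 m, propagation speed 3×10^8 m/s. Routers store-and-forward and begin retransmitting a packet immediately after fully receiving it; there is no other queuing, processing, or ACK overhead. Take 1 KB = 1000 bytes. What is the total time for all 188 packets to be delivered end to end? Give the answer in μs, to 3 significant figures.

112000 μs

Per-hop transmission t_tx = L/R = 77600/132000000 = 587.879 μs.
Per-hop propagation t_prop = 19/300000000 = 0.0633333 μs.
Pipeline fill: first packet needs 4·t_tx to clear all hops; remaining 187 packets each add one t_tx.
Total = (4+188-1)·t_tx + 4·t_prop = 191·587.879 + 4·0.0633333 = 112000 μs.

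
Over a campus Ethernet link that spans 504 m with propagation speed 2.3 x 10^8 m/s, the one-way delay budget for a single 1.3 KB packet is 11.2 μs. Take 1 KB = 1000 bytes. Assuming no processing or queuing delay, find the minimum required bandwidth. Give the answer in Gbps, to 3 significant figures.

1.15 Gbps

L = 10400 bits.
Propagation delay = 504 / 2.3e+08 = 2.1913 μs.
Transmission budget = 11.2 − 2.1913 = 9.0087 μs.
R ≥ L / t_tx = 10400 bits / 9.0087e-06 s = 1.15 Gbps.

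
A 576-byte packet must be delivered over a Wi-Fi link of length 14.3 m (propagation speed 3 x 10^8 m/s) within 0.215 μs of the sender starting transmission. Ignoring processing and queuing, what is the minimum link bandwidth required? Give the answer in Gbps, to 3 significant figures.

27.5 Gbps

L = 4608 bits.
Propagation delay = 14.3 / 300000000 = 0.0476667 μs.
Transmission budget = 0.215 − 0.0476667 = 0.167333 μs.
R ≥ L / t_tx = 4608 bits / 1.67333e-07 s = 27.5 Gbps.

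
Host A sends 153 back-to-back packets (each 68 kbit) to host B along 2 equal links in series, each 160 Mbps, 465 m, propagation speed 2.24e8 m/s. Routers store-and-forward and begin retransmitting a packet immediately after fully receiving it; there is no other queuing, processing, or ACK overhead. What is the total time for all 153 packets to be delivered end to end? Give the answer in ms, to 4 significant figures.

65.45 ms

Per-hop transmission t_tx = L/R = 68000/160000000 = 0.425 ms.
Per-hop propagation t_prop = 465/2.24e+08 = 0.00207589 ms.
Pipeline fill: first packet needs 2·t_tx to clear all hops; remaining 152 packets each add one t_tx.
Total = (2+153-1)·t_tx + 2·t_prop = 154·0.425 + 2·0.00207589 = 65.45 ms.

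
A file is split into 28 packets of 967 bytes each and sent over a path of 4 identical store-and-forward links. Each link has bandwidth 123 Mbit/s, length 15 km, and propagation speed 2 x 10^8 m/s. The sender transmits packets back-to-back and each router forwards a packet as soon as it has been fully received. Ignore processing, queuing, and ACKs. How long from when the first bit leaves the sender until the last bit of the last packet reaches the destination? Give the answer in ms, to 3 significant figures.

Per-hop transmission t_tx = L/R = 7736/123000000 = 0.0628943 ms.
Per-hop propagation t_prop = 15000/200000000 = 0.075 ms.
Pipeline fill: first packet needs 4·t_tx to clear all hops; remaining 27 packets each add one t_tx.
Total = (4+28-1)·t_tx + 4·t_prop = 31·0.0628943 + 4·0.075 = 2.25 ms.

2.25 ms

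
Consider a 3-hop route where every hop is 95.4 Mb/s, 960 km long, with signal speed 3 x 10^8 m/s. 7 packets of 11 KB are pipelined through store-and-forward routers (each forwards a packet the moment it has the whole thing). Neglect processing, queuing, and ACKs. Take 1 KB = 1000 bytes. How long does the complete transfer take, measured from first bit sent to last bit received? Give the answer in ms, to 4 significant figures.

17.90 ms

Per-hop transmission t_tx = L/R = 88000/95400000 = 0.922432 ms.
Per-hop propagation t_prop = 960000/300000000 = 3.2 ms.
Pipeline fill: first packet needs 3·t_tx to clear all hops; remaining 6 packets each add one t_tx.
Total = (3+7-1)·t_tx + 3·t_prop = 9·0.922432 + 3·3.2 = 17.90 ms.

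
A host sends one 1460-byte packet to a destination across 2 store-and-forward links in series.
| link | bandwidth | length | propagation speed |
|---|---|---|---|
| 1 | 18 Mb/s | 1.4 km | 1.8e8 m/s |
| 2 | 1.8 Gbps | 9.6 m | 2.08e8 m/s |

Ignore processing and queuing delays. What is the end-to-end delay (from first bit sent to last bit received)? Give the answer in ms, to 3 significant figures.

L = 1460 × 8 = 11680 bits.
Transmission delays (L/R per hop): 0.648889, 0.00648889 ms; sum = 0.655378 ms.
Propagation delays (d/s per hop): 0.00777778, 4.61538e-05 ms; sum = 0.00782393 ms.
End-to-end = 0.663 ms.

0.663 ms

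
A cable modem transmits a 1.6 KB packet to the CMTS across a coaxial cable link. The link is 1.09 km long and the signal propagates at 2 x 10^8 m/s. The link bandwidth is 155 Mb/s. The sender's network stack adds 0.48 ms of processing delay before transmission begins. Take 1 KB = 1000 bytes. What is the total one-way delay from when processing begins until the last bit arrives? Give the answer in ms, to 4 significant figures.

0.5680 ms

L = 12800 bits.
Transmission delay = L/R = 12800 / 155000000 = 0.0825806 ms.
Propagation delay = d/s = 1090 m / 200000000 m/s = 0.00545 ms.
Plus processing delay 0.48 ms = 0.48 ms.
Total = 0.5680 ms.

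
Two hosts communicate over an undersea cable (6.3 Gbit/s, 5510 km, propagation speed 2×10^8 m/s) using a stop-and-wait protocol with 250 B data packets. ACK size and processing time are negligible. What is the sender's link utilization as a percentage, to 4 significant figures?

t_tx = L/R = 2000/6300000000 = 3.1746e-07 s.
t_prop = 5510000/200000000 = 0.02755 s; RTT = 0.0551 s.
Cycle = t_tx + RTT = 0.0551003 s.
Utilization = t_tx / cycle = 3.1746e-07/0.0551003 = 0.0005761 %.

0.0005761 %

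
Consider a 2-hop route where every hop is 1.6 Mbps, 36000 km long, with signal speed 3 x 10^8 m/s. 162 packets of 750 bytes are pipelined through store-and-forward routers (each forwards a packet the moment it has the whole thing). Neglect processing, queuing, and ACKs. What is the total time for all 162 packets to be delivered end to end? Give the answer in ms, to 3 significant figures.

Per-hop transmission t_tx = L/R = 6000/1600000 = 3.75 ms.
Per-hop propagation t_prop = 36000000/300000000 = 120 ms.
Pipeline fill: first packet needs 2·t_tx to clear all hops; remaining 161 packets each add one t_tx.
Total = (2+162-1)·t_tx + 2·t_prop = 163·3.75 + 2·120 = 851 ms.

851 ms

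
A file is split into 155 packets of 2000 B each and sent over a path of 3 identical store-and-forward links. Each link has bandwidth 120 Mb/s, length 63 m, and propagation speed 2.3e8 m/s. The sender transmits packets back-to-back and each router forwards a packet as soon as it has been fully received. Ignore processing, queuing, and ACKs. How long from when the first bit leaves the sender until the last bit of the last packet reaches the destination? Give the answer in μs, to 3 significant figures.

Per-hop transmission t_tx = L/R = 16000/120000000 = 133.333 μs.
Per-hop propagation t_prop = 63/2.3e+08 = 0.273913 μs.
Pipeline fill: first packet needs 3·t_tx to clear all hops; remaining 154 packets each add one t_tx.
Total = (3+155-1)·t_tx + 3·t_prop = 157·133.333 + 3·0.273913 = 20900 μs.

20900 μs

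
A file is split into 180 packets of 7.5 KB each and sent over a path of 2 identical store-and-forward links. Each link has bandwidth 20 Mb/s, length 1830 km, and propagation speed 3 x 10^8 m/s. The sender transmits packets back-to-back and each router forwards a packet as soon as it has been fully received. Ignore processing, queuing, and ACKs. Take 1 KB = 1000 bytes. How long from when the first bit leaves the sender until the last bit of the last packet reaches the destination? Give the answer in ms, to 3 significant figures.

555 ms

Per-hop transmission t_tx = L/R = 60000/20000000 = 3 ms.
Per-hop propagation t_prop = 1830000/300000000 = 6.1 ms.
Pipeline fill: first packet needs 2·t_tx to clear all hops; remaining 179 packets each add one t_tx.
Total = (2+180-1)·t_tx + 2·t_prop = 181·3 + 2·6.1 = 555 ms.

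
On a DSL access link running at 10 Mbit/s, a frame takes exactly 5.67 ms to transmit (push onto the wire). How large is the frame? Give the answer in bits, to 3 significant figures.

L = R × t_tx = 10000000 b/s × 0.00567 s = 56700 bits.

56700 bits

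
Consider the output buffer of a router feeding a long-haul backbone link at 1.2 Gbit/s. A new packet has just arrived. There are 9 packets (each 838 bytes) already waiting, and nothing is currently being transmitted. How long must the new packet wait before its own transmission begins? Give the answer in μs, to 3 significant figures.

50.3 μs

Each queued packet: L/R = 6704/1200000000 = 5.58667 μs.
9 queued → 50.28 μs.
Queuing delay = 50.3 μs.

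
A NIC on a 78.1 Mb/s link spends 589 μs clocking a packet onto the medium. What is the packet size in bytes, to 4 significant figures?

5750 bytes

L = R × t_tx = 78100000 b/s × 0.000589 s = 46000.9 bits.
In bytes: 46000.9 / 8 = 5750 bytes.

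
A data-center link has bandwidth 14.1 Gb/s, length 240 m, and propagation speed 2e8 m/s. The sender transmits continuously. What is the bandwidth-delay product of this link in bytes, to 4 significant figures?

Propagation delay = 240 / 200000000 = 1.2e-06 s.
BDP = R × t_prop = 14100000000 × 1.2e-06 = 16920 bits.
In bytes: 16920/8 = 2115 bytes.

2115 bytes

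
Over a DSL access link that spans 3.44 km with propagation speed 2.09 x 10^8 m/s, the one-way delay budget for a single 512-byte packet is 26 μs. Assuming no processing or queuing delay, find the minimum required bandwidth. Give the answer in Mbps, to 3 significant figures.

429 Mbps

L = 4096 bits.
Propagation delay = 3440 / 209000000 = 16.4593 μs.
Transmission budget = 26 − 16.4593 = 9.54067 μs.
R ≥ L / t_tx = 4096 bits / 9.54067e-06 s = 429 Mbps.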